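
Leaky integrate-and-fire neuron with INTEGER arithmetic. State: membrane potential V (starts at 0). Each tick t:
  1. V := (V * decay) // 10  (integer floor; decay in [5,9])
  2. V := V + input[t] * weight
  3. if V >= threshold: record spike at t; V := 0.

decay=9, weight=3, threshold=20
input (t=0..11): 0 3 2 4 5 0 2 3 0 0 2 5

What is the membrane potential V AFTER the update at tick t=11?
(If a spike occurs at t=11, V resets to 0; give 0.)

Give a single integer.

Answer: 0

Derivation:
t=0: input=0 -> V=0
t=1: input=3 -> V=9
t=2: input=2 -> V=14
t=3: input=4 -> V=0 FIRE
t=4: input=5 -> V=15
t=5: input=0 -> V=13
t=6: input=2 -> V=17
t=7: input=3 -> V=0 FIRE
t=8: input=0 -> V=0
t=9: input=0 -> V=0
t=10: input=2 -> V=6
t=11: input=5 -> V=0 FIRE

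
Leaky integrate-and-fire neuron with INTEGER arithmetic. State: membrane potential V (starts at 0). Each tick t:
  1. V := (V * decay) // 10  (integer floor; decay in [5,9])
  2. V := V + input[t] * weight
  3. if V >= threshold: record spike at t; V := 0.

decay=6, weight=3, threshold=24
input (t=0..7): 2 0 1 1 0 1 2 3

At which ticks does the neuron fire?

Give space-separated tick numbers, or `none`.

t=0: input=2 -> V=6
t=1: input=0 -> V=3
t=2: input=1 -> V=4
t=3: input=1 -> V=5
t=4: input=0 -> V=3
t=5: input=1 -> V=4
t=6: input=2 -> V=8
t=7: input=3 -> V=13

Answer: none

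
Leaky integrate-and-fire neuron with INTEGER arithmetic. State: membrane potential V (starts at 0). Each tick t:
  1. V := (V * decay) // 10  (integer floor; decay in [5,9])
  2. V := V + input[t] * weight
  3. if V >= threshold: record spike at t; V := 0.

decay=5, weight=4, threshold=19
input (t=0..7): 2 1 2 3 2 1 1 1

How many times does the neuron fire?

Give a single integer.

Answer: 0

Derivation:
t=0: input=2 -> V=8
t=1: input=1 -> V=8
t=2: input=2 -> V=12
t=3: input=3 -> V=18
t=4: input=2 -> V=17
t=5: input=1 -> V=12
t=6: input=1 -> V=10
t=7: input=1 -> V=9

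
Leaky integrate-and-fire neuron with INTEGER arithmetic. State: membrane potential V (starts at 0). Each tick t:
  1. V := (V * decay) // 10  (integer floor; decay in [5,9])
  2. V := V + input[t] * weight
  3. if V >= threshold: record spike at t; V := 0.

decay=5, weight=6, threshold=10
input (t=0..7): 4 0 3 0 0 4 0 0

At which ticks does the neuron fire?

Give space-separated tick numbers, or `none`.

Answer: 0 2 5

Derivation:
t=0: input=4 -> V=0 FIRE
t=1: input=0 -> V=0
t=2: input=3 -> V=0 FIRE
t=3: input=0 -> V=0
t=4: input=0 -> V=0
t=5: input=4 -> V=0 FIRE
t=6: input=0 -> V=0
t=7: input=0 -> V=0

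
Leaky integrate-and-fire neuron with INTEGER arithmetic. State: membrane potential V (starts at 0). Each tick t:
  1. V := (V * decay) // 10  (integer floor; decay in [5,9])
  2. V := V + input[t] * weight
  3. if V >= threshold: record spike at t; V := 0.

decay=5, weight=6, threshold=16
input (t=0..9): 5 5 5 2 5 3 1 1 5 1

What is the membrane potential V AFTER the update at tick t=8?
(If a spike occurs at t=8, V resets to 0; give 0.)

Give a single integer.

Answer: 0

Derivation:
t=0: input=5 -> V=0 FIRE
t=1: input=5 -> V=0 FIRE
t=2: input=5 -> V=0 FIRE
t=3: input=2 -> V=12
t=4: input=5 -> V=0 FIRE
t=5: input=3 -> V=0 FIRE
t=6: input=1 -> V=6
t=7: input=1 -> V=9
t=8: input=5 -> V=0 FIRE
t=9: input=1 -> V=6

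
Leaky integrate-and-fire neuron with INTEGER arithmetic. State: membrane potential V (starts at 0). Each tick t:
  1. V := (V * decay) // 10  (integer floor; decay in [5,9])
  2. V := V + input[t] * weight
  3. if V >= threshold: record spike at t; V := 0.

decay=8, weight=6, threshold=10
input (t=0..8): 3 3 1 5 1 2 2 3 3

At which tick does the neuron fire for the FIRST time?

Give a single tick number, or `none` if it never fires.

Answer: 0

Derivation:
t=0: input=3 -> V=0 FIRE
t=1: input=3 -> V=0 FIRE
t=2: input=1 -> V=6
t=3: input=5 -> V=0 FIRE
t=4: input=1 -> V=6
t=5: input=2 -> V=0 FIRE
t=6: input=2 -> V=0 FIRE
t=7: input=3 -> V=0 FIRE
t=8: input=3 -> V=0 FIRE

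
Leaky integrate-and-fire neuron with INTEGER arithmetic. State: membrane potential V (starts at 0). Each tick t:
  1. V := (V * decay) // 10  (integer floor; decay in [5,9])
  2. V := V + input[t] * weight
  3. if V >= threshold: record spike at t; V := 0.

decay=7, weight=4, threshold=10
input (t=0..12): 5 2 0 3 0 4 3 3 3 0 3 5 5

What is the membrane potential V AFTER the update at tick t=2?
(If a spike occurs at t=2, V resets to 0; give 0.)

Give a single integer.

t=0: input=5 -> V=0 FIRE
t=1: input=2 -> V=8
t=2: input=0 -> V=5
t=3: input=3 -> V=0 FIRE
t=4: input=0 -> V=0
t=5: input=4 -> V=0 FIRE
t=6: input=3 -> V=0 FIRE
t=7: input=3 -> V=0 FIRE
t=8: input=3 -> V=0 FIRE
t=9: input=0 -> V=0
t=10: input=3 -> V=0 FIRE
t=11: input=5 -> V=0 FIRE
t=12: input=5 -> V=0 FIRE

Answer: 5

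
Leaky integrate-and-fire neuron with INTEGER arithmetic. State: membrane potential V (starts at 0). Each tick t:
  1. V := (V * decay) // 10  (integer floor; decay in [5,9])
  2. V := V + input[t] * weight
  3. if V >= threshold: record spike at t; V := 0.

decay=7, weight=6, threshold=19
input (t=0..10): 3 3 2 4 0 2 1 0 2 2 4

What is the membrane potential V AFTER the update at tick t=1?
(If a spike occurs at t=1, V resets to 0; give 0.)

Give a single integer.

t=0: input=3 -> V=18
t=1: input=3 -> V=0 FIRE
t=2: input=2 -> V=12
t=3: input=4 -> V=0 FIRE
t=4: input=0 -> V=0
t=5: input=2 -> V=12
t=6: input=1 -> V=14
t=7: input=0 -> V=9
t=8: input=2 -> V=18
t=9: input=2 -> V=0 FIRE
t=10: input=4 -> V=0 FIRE

Answer: 0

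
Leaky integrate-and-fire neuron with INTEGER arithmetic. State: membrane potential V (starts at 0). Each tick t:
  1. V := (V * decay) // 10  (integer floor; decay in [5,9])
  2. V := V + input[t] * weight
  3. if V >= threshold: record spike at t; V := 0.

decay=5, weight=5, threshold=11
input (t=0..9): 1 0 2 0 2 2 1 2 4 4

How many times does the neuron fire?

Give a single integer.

Answer: 5

Derivation:
t=0: input=1 -> V=5
t=1: input=0 -> V=2
t=2: input=2 -> V=0 FIRE
t=3: input=0 -> V=0
t=4: input=2 -> V=10
t=5: input=2 -> V=0 FIRE
t=6: input=1 -> V=5
t=7: input=2 -> V=0 FIRE
t=8: input=4 -> V=0 FIRE
t=9: input=4 -> V=0 FIRE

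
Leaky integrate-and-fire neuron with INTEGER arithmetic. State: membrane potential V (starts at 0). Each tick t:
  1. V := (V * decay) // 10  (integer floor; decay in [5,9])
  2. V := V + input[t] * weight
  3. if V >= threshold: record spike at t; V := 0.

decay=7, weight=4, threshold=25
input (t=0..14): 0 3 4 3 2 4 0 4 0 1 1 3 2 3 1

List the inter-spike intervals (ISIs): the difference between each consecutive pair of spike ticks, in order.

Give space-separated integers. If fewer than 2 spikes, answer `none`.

t=0: input=0 -> V=0
t=1: input=3 -> V=12
t=2: input=4 -> V=24
t=3: input=3 -> V=0 FIRE
t=4: input=2 -> V=8
t=5: input=4 -> V=21
t=6: input=0 -> V=14
t=7: input=4 -> V=0 FIRE
t=8: input=0 -> V=0
t=9: input=1 -> V=4
t=10: input=1 -> V=6
t=11: input=3 -> V=16
t=12: input=2 -> V=19
t=13: input=3 -> V=0 FIRE
t=14: input=1 -> V=4

Answer: 4 6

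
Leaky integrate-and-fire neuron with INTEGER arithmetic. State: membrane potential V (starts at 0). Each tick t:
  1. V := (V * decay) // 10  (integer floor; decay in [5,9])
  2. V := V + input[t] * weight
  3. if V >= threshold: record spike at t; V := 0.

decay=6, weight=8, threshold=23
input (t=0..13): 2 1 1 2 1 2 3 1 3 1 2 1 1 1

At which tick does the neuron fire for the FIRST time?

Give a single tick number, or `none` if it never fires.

Answer: 3

Derivation:
t=0: input=2 -> V=16
t=1: input=1 -> V=17
t=2: input=1 -> V=18
t=3: input=2 -> V=0 FIRE
t=4: input=1 -> V=8
t=5: input=2 -> V=20
t=6: input=3 -> V=0 FIRE
t=7: input=1 -> V=8
t=8: input=3 -> V=0 FIRE
t=9: input=1 -> V=8
t=10: input=2 -> V=20
t=11: input=1 -> V=20
t=12: input=1 -> V=20
t=13: input=1 -> V=20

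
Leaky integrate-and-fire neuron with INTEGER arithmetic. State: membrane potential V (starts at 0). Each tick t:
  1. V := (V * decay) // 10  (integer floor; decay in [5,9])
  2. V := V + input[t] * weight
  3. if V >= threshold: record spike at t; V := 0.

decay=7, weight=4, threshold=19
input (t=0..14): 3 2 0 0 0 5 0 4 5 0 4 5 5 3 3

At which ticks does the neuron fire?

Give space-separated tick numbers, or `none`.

t=0: input=3 -> V=12
t=1: input=2 -> V=16
t=2: input=0 -> V=11
t=3: input=0 -> V=7
t=4: input=0 -> V=4
t=5: input=5 -> V=0 FIRE
t=6: input=0 -> V=0
t=7: input=4 -> V=16
t=8: input=5 -> V=0 FIRE
t=9: input=0 -> V=0
t=10: input=4 -> V=16
t=11: input=5 -> V=0 FIRE
t=12: input=5 -> V=0 FIRE
t=13: input=3 -> V=12
t=14: input=3 -> V=0 FIRE

Answer: 5 8 11 12 14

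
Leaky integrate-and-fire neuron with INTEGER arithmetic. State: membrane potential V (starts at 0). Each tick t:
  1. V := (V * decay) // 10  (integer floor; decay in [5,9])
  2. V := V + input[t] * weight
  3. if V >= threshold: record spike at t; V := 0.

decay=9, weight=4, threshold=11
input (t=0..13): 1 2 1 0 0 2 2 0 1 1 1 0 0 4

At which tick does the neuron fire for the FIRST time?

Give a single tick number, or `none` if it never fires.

t=0: input=1 -> V=4
t=1: input=2 -> V=0 FIRE
t=2: input=1 -> V=4
t=3: input=0 -> V=3
t=4: input=0 -> V=2
t=5: input=2 -> V=9
t=6: input=2 -> V=0 FIRE
t=7: input=0 -> V=0
t=8: input=1 -> V=4
t=9: input=1 -> V=7
t=10: input=1 -> V=10
t=11: input=0 -> V=9
t=12: input=0 -> V=8
t=13: input=4 -> V=0 FIRE

Answer: 1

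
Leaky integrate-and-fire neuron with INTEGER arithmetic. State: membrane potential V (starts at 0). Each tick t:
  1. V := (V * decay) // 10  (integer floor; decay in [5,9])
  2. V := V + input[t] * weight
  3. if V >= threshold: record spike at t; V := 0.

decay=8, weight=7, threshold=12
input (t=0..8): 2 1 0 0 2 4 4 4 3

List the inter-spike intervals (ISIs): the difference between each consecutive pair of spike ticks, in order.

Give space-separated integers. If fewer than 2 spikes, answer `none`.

Answer: 4 1 1 1 1

Derivation:
t=0: input=2 -> V=0 FIRE
t=1: input=1 -> V=7
t=2: input=0 -> V=5
t=3: input=0 -> V=4
t=4: input=2 -> V=0 FIRE
t=5: input=4 -> V=0 FIRE
t=6: input=4 -> V=0 FIRE
t=7: input=4 -> V=0 FIRE
t=8: input=3 -> V=0 FIRE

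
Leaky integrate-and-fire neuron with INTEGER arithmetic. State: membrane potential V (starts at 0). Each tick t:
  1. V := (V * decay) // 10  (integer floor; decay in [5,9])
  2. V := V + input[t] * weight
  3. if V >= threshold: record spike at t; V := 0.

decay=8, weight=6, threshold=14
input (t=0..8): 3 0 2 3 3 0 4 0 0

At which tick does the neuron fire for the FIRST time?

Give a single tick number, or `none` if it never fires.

Answer: 0

Derivation:
t=0: input=3 -> V=0 FIRE
t=1: input=0 -> V=0
t=2: input=2 -> V=12
t=3: input=3 -> V=0 FIRE
t=4: input=3 -> V=0 FIRE
t=5: input=0 -> V=0
t=6: input=4 -> V=0 FIRE
t=7: input=0 -> V=0
t=8: input=0 -> V=0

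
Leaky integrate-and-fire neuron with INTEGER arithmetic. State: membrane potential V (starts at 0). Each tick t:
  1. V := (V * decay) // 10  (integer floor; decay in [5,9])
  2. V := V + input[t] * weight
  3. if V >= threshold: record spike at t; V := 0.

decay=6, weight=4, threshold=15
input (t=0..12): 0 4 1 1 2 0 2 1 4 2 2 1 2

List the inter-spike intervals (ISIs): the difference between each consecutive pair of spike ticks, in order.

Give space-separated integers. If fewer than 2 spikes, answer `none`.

Answer: 7

Derivation:
t=0: input=0 -> V=0
t=1: input=4 -> V=0 FIRE
t=2: input=1 -> V=4
t=3: input=1 -> V=6
t=4: input=2 -> V=11
t=5: input=0 -> V=6
t=6: input=2 -> V=11
t=7: input=1 -> V=10
t=8: input=4 -> V=0 FIRE
t=9: input=2 -> V=8
t=10: input=2 -> V=12
t=11: input=1 -> V=11
t=12: input=2 -> V=14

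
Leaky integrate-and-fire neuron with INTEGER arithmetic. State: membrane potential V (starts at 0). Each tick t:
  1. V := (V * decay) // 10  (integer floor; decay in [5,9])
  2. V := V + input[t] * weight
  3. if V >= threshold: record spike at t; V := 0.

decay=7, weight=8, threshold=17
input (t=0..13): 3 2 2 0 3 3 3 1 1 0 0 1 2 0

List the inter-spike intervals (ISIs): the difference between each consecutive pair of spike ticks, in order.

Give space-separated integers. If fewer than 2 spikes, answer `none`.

Answer: 2 2 1 1 6

Derivation:
t=0: input=3 -> V=0 FIRE
t=1: input=2 -> V=16
t=2: input=2 -> V=0 FIRE
t=3: input=0 -> V=0
t=4: input=3 -> V=0 FIRE
t=5: input=3 -> V=0 FIRE
t=6: input=3 -> V=0 FIRE
t=7: input=1 -> V=8
t=8: input=1 -> V=13
t=9: input=0 -> V=9
t=10: input=0 -> V=6
t=11: input=1 -> V=12
t=12: input=2 -> V=0 FIRE
t=13: input=0 -> V=0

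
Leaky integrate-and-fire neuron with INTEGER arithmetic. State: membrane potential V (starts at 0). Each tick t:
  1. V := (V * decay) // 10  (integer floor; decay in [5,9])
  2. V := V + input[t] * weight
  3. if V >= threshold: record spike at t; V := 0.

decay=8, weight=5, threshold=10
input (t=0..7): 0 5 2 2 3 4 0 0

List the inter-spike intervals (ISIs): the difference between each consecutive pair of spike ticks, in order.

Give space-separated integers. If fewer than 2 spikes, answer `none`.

t=0: input=0 -> V=0
t=1: input=5 -> V=0 FIRE
t=2: input=2 -> V=0 FIRE
t=3: input=2 -> V=0 FIRE
t=4: input=3 -> V=0 FIRE
t=5: input=4 -> V=0 FIRE
t=6: input=0 -> V=0
t=7: input=0 -> V=0

Answer: 1 1 1 1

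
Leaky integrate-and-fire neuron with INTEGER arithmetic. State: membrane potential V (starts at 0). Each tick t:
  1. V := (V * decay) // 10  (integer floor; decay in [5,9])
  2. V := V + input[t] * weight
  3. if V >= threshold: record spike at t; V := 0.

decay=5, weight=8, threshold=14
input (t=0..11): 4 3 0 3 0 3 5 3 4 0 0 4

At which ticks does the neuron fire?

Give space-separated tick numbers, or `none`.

Answer: 0 1 3 5 6 7 8 11

Derivation:
t=0: input=4 -> V=0 FIRE
t=1: input=3 -> V=0 FIRE
t=2: input=0 -> V=0
t=3: input=3 -> V=0 FIRE
t=4: input=0 -> V=0
t=5: input=3 -> V=0 FIRE
t=6: input=5 -> V=0 FIRE
t=7: input=3 -> V=0 FIRE
t=8: input=4 -> V=0 FIRE
t=9: input=0 -> V=0
t=10: input=0 -> V=0
t=11: input=4 -> V=0 FIRE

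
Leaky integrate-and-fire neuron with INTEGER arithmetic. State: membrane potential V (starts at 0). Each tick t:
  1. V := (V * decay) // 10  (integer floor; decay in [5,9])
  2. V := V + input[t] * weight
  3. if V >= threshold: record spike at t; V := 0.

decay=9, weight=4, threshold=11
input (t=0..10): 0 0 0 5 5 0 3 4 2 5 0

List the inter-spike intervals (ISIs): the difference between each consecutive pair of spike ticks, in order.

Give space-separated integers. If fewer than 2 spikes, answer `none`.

t=0: input=0 -> V=0
t=1: input=0 -> V=0
t=2: input=0 -> V=0
t=3: input=5 -> V=0 FIRE
t=4: input=5 -> V=0 FIRE
t=5: input=0 -> V=0
t=6: input=3 -> V=0 FIRE
t=7: input=4 -> V=0 FIRE
t=8: input=2 -> V=8
t=9: input=5 -> V=0 FIRE
t=10: input=0 -> V=0

Answer: 1 2 1 2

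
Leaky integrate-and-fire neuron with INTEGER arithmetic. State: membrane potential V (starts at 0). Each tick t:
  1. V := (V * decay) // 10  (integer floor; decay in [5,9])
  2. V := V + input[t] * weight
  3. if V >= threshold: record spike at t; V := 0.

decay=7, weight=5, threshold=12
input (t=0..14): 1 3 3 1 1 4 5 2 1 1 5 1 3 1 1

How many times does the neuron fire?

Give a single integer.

t=0: input=1 -> V=5
t=1: input=3 -> V=0 FIRE
t=2: input=3 -> V=0 FIRE
t=3: input=1 -> V=5
t=4: input=1 -> V=8
t=5: input=4 -> V=0 FIRE
t=6: input=5 -> V=0 FIRE
t=7: input=2 -> V=10
t=8: input=1 -> V=0 FIRE
t=9: input=1 -> V=5
t=10: input=5 -> V=0 FIRE
t=11: input=1 -> V=5
t=12: input=3 -> V=0 FIRE
t=13: input=1 -> V=5
t=14: input=1 -> V=8

Answer: 7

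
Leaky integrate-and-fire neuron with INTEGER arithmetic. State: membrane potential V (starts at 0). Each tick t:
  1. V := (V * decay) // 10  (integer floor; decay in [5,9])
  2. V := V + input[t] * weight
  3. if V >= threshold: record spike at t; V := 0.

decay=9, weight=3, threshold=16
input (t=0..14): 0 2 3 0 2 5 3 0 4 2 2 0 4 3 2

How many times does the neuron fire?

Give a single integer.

Answer: 4

Derivation:
t=0: input=0 -> V=0
t=1: input=2 -> V=6
t=2: input=3 -> V=14
t=3: input=0 -> V=12
t=4: input=2 -> V=0 FIRE
t=5: input=5 -> V=15
t=6: input=3 -> V=0 FIRE
t=7: input=0 -> V=0
t=8: input=4 -> V=12
t=9: input=2 -> V=0 FIRE
t=10: input=2 -> V=6
t=11: input=0 -> V=5
t=12: input=4 -> V=0 FIRE
t=13: input=3 -> V=9
t=14: input=2 -> V=14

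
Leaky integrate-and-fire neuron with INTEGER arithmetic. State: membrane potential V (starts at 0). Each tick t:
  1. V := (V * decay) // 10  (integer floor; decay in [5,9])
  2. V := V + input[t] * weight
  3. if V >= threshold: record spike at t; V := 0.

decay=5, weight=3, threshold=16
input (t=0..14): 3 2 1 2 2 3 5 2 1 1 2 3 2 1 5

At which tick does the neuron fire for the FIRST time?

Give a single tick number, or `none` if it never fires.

t=0: input=3 -> V=9
t=1: input=2 -> V=10
t=2: input=1 -> V=8
t=3: input=2 -> V=10
t=4: input=2 -> V=11
t=5: input=3 -> V=14
t=6: input=5 -> V=0 FIRE
t=7: input=2 -> V=6
t=8: input=1 -> V=6
t=9: input=1 -> V=6
t=10: input=2 -> V=9
t=11: input=3 -> V=13
t=12: input=2 -> V=12
t=13: input=1 -> V=9
t=14: input=5 -> V=0 FIRE

Answer: 6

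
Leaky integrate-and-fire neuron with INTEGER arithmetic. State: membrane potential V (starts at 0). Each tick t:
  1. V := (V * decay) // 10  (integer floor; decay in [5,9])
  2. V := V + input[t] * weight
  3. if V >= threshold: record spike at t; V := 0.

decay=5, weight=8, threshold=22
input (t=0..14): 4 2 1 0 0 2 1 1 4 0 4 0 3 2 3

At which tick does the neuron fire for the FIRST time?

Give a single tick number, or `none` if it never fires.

t=0: input=4 -> V=0 FIRE
t=1: input=2 -> V=16
t=2: input=1 -> V=16
t=3: input=0 -> V=8
t=4: input=0 -> V=4
t=5: input=2 -> V=18
t=6: input=1 -> V=17
t=7: input=1 -> V=16
t=8: input=4 -> V=0 FIRE
t=9: input=0 -> V=0
t=10: input=4 -> V=0 FIRE
t=11: input=0 -> V=0
t=12: input=3 -> V=0 FIRE
t=13: input=2 -> V=16
t=14: input=3 -> V=0 FIRE

Answer: 0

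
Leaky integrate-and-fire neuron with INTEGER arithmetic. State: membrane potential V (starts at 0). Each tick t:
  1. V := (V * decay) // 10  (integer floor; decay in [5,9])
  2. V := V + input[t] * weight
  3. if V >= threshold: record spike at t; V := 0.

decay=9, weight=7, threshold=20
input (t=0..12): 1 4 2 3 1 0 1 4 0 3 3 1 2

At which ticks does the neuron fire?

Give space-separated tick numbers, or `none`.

Answer: 1 3 7 9 10 12

Derivation:
t=0: input=1 -> V=7
t=1: input=4 -> V=0 FIRE
t=2: input=2 -> V=14
t=3: input=3 -> V=0 FIRE
t=4: input=1 -> V=7
t=5: input=0 -> V=6
t=6: input=1 -> V=12
t=7: input=4 -> V=0 FIRE
t=8: input=0 -> V=0
t=9: input=3 -> V=0 FIRE
t=10: input=3 -> V=0 FIRE
t=11: input=1 -> V=7
t=12: input=2 -> V=0 FIRE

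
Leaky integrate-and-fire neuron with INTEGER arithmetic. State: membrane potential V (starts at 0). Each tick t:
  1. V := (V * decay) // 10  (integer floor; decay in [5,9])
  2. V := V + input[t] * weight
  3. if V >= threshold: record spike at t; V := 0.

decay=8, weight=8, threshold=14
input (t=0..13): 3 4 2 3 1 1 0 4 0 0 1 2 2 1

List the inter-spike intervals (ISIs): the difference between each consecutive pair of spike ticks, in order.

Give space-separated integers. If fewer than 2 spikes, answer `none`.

t=0: input=3 -> V=0 FIRE
t=1: input=4 -> V=0 FIRE
t=2: input=2 -> V=0 FIRE
t=3: input=3 -> V=0 FIRE
t=4: input=1 -> V=8
t=5: input=1 -> V=0 FIRE
t=6: input=0 -> V=0
t=7: input=4 -> V=0 FIRE
t=8: input=0 -> V=0
t=9: input=0 -> V=0
t=10: input=1 -> V=8
t=11: input=2 -> V=0 FIRE
t=12: input=2 -> V=0 FIRE
t=13: input=1 -> V=8

Answer: 1 1 1 2 2 4 1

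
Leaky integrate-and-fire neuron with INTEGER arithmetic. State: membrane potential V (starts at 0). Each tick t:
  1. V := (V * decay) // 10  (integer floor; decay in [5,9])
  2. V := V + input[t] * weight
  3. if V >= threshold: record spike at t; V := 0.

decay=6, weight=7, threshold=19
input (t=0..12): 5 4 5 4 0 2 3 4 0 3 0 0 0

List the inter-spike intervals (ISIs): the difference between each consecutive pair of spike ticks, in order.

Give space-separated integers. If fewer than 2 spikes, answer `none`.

Answer: 1 1 1 3 1 2

Derivation:
t=0: input=5 -> V=0 FIRE
t=1: input=4 -> V=0 FIRE
t=2: input=5 -> V=0 FIRE
t=3: input=4 -> V=0 FIRE
t=4: input=0 -> V=0
t=5: input=2 -> V=14
t=6: input=3 -> V=0 FIRE
t=7: input=4 -> V=0 FIRE
t=8: input=0 -> V=0
t=9: input=3 -> V=0 FIRE
t=10: input=0 -> V=0
t=11: input=0 -> V=0
t=12: input=0 -> V=0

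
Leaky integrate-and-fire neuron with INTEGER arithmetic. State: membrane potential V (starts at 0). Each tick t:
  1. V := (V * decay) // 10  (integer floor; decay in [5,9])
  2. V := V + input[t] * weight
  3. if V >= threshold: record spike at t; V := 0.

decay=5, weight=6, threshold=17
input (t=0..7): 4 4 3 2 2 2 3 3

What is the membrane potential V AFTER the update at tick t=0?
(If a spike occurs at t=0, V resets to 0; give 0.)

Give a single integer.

t=0: input=4 -> V=0 FIRE
t=1: input=4 -> V=0 FIRE
t=2: input=3 -> V=0 FIRE
t=3: input=2 -> V=12
t=4: input=2 -> V=0 FIRE
t=5: input=2 -> V=12
t=6: input=3 -> V=0 FIRE
t=7: input=3 -> V=0 FIRE

Answer: 0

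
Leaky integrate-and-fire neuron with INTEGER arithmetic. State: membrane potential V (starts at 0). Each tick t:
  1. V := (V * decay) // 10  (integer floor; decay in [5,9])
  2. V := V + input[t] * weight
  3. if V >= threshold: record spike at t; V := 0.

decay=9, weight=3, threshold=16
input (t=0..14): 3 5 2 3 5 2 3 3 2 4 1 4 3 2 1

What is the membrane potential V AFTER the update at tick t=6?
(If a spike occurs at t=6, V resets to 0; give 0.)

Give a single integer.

Answer: 14

Derivation:
t=0: input=3 -> V=9
t=1: input=5 -> V=0 FIRE
t=2: input=2 -> V=6
t=3: input=3 -> V=14
t=4: input=5 -> V=0 FIRE
t=5: input=2 -> V=6
t=6: input=3 -> V=14
t=7: input=3 -> V=0 FIRE
t=8: input=2 -> V=6
t=9: input=4 -> V=0 FIRE
t=10: input=1 -> V=3
t=11: input=4 -> V=14
t=12: input=3 -> V=0 FIRE
t=13: input=2 -> V=6
t=14: input=1 -> V=8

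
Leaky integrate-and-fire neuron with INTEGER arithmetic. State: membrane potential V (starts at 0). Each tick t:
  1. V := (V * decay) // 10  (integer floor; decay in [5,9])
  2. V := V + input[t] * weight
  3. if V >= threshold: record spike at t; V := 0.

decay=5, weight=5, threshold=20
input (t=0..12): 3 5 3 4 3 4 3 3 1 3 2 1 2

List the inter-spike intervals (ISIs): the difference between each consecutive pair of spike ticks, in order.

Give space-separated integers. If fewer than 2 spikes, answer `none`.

Answer: 2 2 2

Derivation:
t=0: input=3 -> V=15
t=1: input=5 -> V=0 FIRE
t=2: input=3 -> V=15
t=3: input=4 -> V=0 FIRE
t=4: input=3 -> V=15
t=5: input=4 -> V=0 FIRE
t=6: input=3 -> V=15
t=7: input=3 -> V=0 FIRE
t=8: input=1 -> V=5
t=9: input=3 -> V=17
t=10: input=2 -> V=18
t=11: input=1 -> V=14
t=12: input=2 -> V=17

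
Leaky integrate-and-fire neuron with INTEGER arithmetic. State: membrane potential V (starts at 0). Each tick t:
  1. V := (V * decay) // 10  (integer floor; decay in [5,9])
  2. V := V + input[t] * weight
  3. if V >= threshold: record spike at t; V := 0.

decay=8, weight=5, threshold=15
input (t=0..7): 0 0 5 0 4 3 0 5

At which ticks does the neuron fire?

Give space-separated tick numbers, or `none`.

t=0: input=0 -> V=0
t=1: input=0 -> V=0
t=2: input=5 -> V=0 FIRE
t=3: input=0 -> V=0
t=4: input=4 -> V=0 FIRE
t=5: input=3 -> V=0 FIRE
t=6: input=0 -> V=0
t=7: input=5 -> V=0 FIRE

Answer: 2 4 5 7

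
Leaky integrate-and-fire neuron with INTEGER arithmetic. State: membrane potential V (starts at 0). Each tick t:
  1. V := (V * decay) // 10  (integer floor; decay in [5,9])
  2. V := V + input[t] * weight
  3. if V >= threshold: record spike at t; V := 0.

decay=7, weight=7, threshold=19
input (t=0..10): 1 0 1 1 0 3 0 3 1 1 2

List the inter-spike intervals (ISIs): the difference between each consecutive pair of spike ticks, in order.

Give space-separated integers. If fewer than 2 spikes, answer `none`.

Answer: 2 3

Derivation:
t=0: input=1 -> V=7
t=1: input=0 -> V=4
t=2: input=1 -> V=9
t=3: input=1 -> V=13
t=4: input=0 -> V=9
t=5: input=3 -> V=0 FIRE
t=6: input=0 -> V=0
t=7: input=3 -> V=0 FIRE
t=8: input=1 -> V=7
t=9: input=1 -> V=11
t=10: input=2 -> V=0 FIRE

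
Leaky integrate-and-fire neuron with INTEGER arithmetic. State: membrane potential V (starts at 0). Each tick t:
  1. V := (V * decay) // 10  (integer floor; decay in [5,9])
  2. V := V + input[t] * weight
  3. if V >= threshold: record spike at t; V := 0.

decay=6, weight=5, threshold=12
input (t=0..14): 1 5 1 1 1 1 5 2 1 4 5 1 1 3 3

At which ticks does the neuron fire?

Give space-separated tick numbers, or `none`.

Answer: 1 6 9 10 13 14

Derivation:
t=0: input=1 -> V=5
t=1: input=5 -> V=0 FIRE
t=2: input=1 -> V=5
t=3: input=1 -> V=8
t=4: input=1 -> V=9
t=5: input=1 -> V=10
t=6: input=5 -> V=0 FIRE
t=7: input=2 -> V=10
t=8: input=1 -> V=11
t=9: input=4 -> V=0 FIRE
t=10: input=5 -> V=0 FIRE
t=11: input=1 -> V=5
t=12: input=1 -> V=8
t=13: input=3 -> V=0 FIRE
t=14: input=3 -> V=0 FIRE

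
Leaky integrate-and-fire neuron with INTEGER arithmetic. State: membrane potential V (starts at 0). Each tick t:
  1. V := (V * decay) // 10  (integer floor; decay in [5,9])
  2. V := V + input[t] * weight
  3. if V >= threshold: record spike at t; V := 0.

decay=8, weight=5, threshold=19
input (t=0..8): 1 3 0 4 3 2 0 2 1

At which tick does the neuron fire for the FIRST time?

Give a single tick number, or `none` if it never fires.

t=0: input=1 -> V=5
t=1: input=3 -> V=0 FIRE
t=2: input=0 -> V=0
t=3: input=4 -> V=0 FIRE
t=4: input=3 -> V=15
t=5: input=2 -> V=0 FIRE
t=6: input=0 -> V=0
t=7: input=2 -> V=10
t=8: input=1 -> V=13

Answer: 1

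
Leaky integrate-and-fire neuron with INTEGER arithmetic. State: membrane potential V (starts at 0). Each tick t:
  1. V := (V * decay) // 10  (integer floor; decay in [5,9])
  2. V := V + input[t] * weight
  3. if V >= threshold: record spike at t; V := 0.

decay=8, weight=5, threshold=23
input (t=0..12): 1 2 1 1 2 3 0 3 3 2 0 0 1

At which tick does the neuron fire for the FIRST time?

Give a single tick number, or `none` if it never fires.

t=0: input=1 -> V=5
t=1: input=2 -> V=14
t=2: input=1 -> V=16
t=3: input=1 -> V=17
t=4: input=2 -> V=0 FIRE
t=5: input=3 -> V=15
t=6: input=0 -> V=12
t=7: input=3 -> V=0 FIRE
t=8: input=3 -> V=15
t=9: input=2 -> V=22
t=10: input=0 -> V=17
t=11: input=0 -> V=13
t=12: input=1 -> V=15

Answer: 4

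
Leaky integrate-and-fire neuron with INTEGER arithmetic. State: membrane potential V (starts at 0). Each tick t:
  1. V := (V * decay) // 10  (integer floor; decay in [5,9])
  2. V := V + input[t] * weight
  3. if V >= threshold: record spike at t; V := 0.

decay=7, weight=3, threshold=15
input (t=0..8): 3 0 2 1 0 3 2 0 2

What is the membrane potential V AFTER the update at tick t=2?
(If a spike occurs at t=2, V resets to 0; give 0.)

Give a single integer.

Answer: 10

Derivation:
t=0: input=3 -> V=9
t=1: input=0 -> V=6
t=2: input=2 -> V=10
t=3: input=1 -> V=10
t=4: input=0 -> V=7
t=5: input=3 -> V=13
t=6: input=2 -> V=0 FIRE
t=7: input=0 -> V=0
t=8: input=2 -> V=6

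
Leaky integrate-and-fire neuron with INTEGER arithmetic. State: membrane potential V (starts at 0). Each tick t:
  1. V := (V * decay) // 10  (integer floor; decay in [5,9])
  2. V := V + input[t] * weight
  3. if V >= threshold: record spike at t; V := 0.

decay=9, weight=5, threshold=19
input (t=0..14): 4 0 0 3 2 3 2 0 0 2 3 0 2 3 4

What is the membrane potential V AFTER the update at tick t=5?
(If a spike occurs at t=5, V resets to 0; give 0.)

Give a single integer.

t=0: input=4 -> V=0 FIRE
t=1: input=0 -> V=0
t=2: input=0 -> V=0
t=3: input=3 -> V=15
t=4: input=2 -> V=0 FIRE
t=5: input=3 -> V=15
t=6: input=2 -> V=0 FIRE
t=7: input=0 -> V=0
t=8: input=0 -> V=0
t=9: input=2 -> V=10
t=10: input=3 -> V=0 FIRE
t=11: input=0 -> V=0
t=12: input=2 -> V=10
t=13: input=3 -> V=0 FIRE
t=14: input=4 -> V=0 FIRE

Answer: 15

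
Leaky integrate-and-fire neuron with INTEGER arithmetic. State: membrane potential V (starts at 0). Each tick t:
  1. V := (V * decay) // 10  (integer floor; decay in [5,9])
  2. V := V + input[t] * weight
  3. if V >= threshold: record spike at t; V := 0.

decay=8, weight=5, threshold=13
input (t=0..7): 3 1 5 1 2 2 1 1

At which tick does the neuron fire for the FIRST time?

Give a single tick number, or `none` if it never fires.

t=0: input=3 -> V=0 FIRE
t=1: input=1 -> V=5
t=2: input=5 -> V=0 FIRE
t=3: input=1 -> V=5
t=4: input=2 -> V=0 FIRE
t=5: input=2 -> V=10
t=6: input=1 -> V=0 FIRE
t=7: input=1 -> V=5

Answer: 0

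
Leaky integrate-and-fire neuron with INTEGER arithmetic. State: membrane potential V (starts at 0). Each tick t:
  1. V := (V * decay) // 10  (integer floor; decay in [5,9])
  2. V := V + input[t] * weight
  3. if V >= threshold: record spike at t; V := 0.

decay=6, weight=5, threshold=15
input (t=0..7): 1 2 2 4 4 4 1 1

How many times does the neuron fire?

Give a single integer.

Answer: 4

Derivation:
t=0: input=1 -> V=5
t=1: input=2 -> V=13
t=2: input=2 -> V=0 FIRE
t=3: input=4 -> V=0 FIRE
t=4: input=4 -> V=0 FIRE
t=5: input=4 -> V=0 FIRE
t=6: input=1 -> V=5
t=7: input=1 -> V=8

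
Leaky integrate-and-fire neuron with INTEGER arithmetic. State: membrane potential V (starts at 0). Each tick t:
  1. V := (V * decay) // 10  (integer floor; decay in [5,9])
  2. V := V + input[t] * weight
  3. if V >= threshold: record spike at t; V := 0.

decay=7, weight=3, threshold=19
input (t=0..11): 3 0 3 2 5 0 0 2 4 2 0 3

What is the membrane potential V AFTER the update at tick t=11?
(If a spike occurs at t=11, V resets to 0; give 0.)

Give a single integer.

Answer: 16

Derivation:
t=0: input=3 -> V=9
t=1: input=0 -> V=6
t=2: input=3 -> V=13
t=3: input=2 -> V=15
t=4: input=5 -> V=0 FIRE
t=5: input=0 -> V=0
t=6: input=0 -> V=0
t=7: input=2 -> V=6
t=8: input=4 -> V=16
t=9: input=2 -> V=17
t=10: input=0 -> V=11
t=11: input=3 -> V=16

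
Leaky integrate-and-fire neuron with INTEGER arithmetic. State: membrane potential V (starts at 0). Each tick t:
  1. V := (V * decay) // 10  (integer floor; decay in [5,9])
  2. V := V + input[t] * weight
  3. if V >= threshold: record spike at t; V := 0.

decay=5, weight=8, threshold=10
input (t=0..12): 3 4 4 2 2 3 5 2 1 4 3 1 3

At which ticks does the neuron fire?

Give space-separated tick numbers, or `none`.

t=0: input=3 -> V=0 FIRE
t=1: input=4 -> V=0 FIRE
t=2: input=4 -> V=0 FIRE
t=3: input=2 -> V=0 FIRE
t=4: input=2 -> V=0 FIRE
t=5: input=3 -> V=0 FIRE
t=6: input=5 -> V=0 FIRE
t=7: input=2 -> V=0 FIRE
t=8: input=1 -> V=8
t=9: input=4 -> V=0 FIRE
t=10: input=3 -> V=0 FIRE
t=11: input=1 -> V=8
t=12: input=3 -> V=0 FIRE

Answer: 0 1 2 3 4 5 6 7 9 10 12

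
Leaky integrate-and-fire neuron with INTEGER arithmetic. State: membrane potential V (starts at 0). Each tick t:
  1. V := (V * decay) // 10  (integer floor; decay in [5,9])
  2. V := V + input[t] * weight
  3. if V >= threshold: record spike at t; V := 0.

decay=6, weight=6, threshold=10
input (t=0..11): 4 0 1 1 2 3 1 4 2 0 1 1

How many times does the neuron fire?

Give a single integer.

t=0: input=4 -> V=0 FIRE
t=1: input=0 -> V=0
t=2: input=1 -> V=6
t=3: input=1 -> V=9
t=4: input=2 -> V=0 FIRE
t=5: input=3 -> V=0 FIRE
t=6: input=1 -> V=6
t=7: input=4 -> V=0 FIRE
t=8: input=2 -> V=0 FIRE
t=9: input=0 -> V=0
t=10: input=1 -> V=6
t=11: input=1 -> V=9

Answer: 5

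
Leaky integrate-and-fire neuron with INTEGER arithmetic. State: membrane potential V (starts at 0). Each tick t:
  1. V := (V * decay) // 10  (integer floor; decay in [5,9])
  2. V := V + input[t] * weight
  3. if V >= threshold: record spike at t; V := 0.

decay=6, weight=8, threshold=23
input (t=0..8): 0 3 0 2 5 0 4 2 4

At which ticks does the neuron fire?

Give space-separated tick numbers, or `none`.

t=0: input=0 -> V=0
t=1: input=3 -> V=0 FIRE
t=2: input=0 -> V=0
t=3: input=2 -> V=16
t=4: input=5 -> V=0 FIRE
t=5: input=0 -> V=0
t=6: input=4 -> V=0 FIRE
t=7: input=2 -> V=16
t=8: input=4 -> V=0 FIRE

Answer: 1 4 6 8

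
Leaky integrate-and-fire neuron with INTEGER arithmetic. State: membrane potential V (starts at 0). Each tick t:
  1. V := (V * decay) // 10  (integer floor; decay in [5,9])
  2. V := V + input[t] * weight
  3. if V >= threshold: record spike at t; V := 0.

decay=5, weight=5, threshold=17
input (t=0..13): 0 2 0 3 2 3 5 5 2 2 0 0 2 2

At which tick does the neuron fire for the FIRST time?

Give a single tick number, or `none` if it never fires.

Answer: 3

Derivation:
t=0: input=0 -> V=0
t=1: input=2 -> V=10
t=2: input=0 -> V=5
t=3: input=3 -> V=0 FIRE
t=4: input=2 -> V=10
t=5: input=3 -> V=0 FIRE
t=6: input=5 -> V=0 FIRE
t=7: input=5 -> V=0 FIRE
t=8: input=2 -> V=10
t=9: input=2 -> V=15
t=10: input=0 -> V=7
t=11: input=0 -> V=3
t=12: input=2 -> V=11
t=13: input=2 -> V=15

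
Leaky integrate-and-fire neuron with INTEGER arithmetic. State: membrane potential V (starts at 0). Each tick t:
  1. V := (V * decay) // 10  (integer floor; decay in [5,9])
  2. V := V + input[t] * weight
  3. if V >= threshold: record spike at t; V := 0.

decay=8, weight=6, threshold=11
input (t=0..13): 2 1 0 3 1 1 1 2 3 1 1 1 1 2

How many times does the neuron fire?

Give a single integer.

t=0: input=2 -> V=0 FIRE
t=1: input=1 -> V=6
t=2: input=0 -> V=4
t=3: input=3 -> V=0 FIRE
t=4: input=1 -> V=6
t=5: input=1 -> V=10
t=6: input=1 -> V=0 FIRE
t=7: input=2 -> V=0 FIRE
t=8: input=3 -> V=0 FIRE
t=9: input=1 -> V=6
t=10: input=1 -> V=10
t=11: input=1 -> V=0 FIRE
t=12: input=1 -> V=6
t=13: input=2 -> V=0 FIRE

Answer: 7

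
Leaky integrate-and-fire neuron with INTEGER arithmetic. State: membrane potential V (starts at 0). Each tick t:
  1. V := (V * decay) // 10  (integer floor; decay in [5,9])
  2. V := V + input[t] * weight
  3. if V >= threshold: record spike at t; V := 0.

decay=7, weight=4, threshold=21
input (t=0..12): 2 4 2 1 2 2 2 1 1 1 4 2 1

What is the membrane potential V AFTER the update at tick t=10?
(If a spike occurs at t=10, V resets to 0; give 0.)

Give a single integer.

t=0: input=2 -> V=8
t=1: input=4 -> V=0 FIRE
t=2: input=2 -> V=8
t=3: input=1 -> V=9
t=4: input=2 -> V=14
t=5: input=2 -> V=17
t=6: input=2 -> V=19
t=7: input=1 -> V=17
t=8: input=1 -> V=15
t=9: input=1 -> V=14
t=10: input=4 -> V=0 FIRE
t=11: input=2 -> V=8
t=12: input=1 -> V=9

Answer: 0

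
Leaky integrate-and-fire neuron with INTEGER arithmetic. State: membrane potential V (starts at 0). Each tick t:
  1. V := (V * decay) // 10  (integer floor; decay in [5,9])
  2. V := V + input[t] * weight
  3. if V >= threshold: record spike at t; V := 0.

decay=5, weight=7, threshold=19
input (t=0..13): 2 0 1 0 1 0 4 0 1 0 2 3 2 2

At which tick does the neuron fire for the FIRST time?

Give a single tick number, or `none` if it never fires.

Answer: 6

Derivation:
t=0: input=2 -> V=14
t=1: input=0 -> V=7
t=2: input=1 -> V=10
t=3: input=0 -> V=5
t=4: input=1 -> V=9
t=5: input=0 -> V=4
t=6: input=4 -> V=0 FIRE
t=7: input=0 -> V=0
t=8: input=1 -> V=7
t=9: input=0 -> V=3
t=10: input=2 -> V=15
t=11: input=3 -> V=0 FIRE
t=12: input=2 -> V=14
t=13: input=2 -> V=0 FIRE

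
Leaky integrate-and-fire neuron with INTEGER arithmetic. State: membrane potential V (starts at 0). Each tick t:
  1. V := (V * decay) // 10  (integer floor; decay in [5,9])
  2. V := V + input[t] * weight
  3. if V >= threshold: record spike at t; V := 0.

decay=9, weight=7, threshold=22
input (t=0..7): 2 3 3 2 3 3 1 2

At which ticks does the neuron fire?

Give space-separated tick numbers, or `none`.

t=0: input=2 -> V=14
t=1: input=3 -> V=0 FIRE
t=2: input=3 -> V=21
t=3: input=2 -> V=0 FIRE
t=4: input=3 -> V=21
t=5: input=3 -> V=0 FIRE
t=6: input=1 -> V=7
t=7: input=2 -> V=20

Answer: 1 3 5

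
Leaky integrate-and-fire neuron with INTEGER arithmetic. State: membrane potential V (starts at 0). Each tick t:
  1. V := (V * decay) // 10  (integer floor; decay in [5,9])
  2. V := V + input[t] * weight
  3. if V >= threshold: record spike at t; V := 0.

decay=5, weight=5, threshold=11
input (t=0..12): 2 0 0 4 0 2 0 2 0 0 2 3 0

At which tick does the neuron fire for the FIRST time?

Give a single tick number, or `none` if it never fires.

Answer: 3

Derivation:
t=0: input=2 -> V=10
t=1: input=0 -> V=5
t=2: input=0 -> V=2
t=3: input=4 -> V=0 FIRE
t=4: input=0 -> V=0
t=5: input=2 -> V=10
t=6: input=0 -> V=5
t=7: input=2 -> V=0 FIRE
t=8: input=0 -> V=0
t=9: input=0 -> V=0
t=10: input=2 -> V=10
t=11: input=3 -> V=0 FIRE
t=12: input=0 -> V=0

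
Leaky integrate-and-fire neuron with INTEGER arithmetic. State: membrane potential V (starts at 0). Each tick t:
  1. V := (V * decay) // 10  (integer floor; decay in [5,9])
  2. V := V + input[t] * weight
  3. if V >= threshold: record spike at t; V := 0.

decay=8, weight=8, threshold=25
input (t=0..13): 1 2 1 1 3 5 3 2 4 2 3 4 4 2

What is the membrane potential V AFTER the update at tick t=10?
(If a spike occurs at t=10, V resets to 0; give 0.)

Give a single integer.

t=0: input=1 -> V=8
t=1: input=2 -> V=22
t=2: input=1 -> V=0 FIRE
t=3: input=1 -> V=8
t=4: input=3 -> V=0 FIRE
t=5: input=5 -> V=0 FIRE
t=6: input=3 -> V=24
t=7: input=2 -> V=0 FIRE
t=8: input=4 -> V=0 FIRE
t=9: input=2 -> V=16
t=10: input=3 -> V=0 FIRE
t=11: input=4 -> V=0 FIRE
t=12: input=4 -> V=0 FIRE
t=13: input=2 -> V=16

Answer: 0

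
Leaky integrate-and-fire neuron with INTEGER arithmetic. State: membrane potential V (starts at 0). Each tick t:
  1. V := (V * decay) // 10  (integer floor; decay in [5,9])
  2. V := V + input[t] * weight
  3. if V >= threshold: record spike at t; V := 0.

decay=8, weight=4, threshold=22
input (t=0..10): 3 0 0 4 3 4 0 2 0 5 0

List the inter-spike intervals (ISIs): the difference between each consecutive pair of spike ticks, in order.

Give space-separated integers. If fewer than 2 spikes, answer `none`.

Answer: 5

Derivation:
t=0: input=3 -> V=12
t=1: input=0 -> V=9
t=2: input=0 -> V=7
t=3: input=4 -> V=21
t=4: input=3 -> V=0 FIRE
t=5: input=4 -> V=16
t=6: input=0 -> V=12
t=7: input=2 -> V=17
t=8: input=0 -> V=13
t=9: input=5 -> V=0 FIRE
t=10: input=0 -> V=0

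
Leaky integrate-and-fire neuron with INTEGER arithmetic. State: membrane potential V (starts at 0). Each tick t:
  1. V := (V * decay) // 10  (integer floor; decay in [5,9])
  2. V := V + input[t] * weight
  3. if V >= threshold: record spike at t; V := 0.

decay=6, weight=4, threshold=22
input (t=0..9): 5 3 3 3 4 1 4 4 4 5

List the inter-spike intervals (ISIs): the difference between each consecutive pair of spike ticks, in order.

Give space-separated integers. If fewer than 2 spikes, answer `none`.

Answer: 3 3 2

Derivation:
t=0: input=5 -> V=20
t=1: input=3 -> V=0 FIRE
t=2: input=3 -> V=12
t=3: input=3 -> V=19
t=4: input=4 -> V=0 FIRE
t=5: input=1 -> V=4
t=6: input=4 -> V=18
t=7: input=4 -> V=0 FIRE
t=8: input=4 -> V=16
t=9: input=5 -> V=0 FIRE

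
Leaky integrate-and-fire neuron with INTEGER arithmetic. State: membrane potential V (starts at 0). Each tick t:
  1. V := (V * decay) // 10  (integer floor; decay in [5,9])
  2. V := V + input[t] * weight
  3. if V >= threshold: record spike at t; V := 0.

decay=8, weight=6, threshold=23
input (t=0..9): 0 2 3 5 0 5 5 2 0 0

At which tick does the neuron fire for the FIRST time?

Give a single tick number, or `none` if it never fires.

t=0: input=0 -> V=0
t=1: input=2 -> V=12
t=2: input=3 -> V=0 FIRE
t=3: input=5 -> V=0 FIRE
t=4: input=0 -> V=0
t=5: input=5 -> V=0 FIRE
t=6: input=5 -> V=0 FIRE
t=7: input=2 -> V=12
t=8: input=0 -> V=9
t=9: input=0 -> V=7

Answer: 2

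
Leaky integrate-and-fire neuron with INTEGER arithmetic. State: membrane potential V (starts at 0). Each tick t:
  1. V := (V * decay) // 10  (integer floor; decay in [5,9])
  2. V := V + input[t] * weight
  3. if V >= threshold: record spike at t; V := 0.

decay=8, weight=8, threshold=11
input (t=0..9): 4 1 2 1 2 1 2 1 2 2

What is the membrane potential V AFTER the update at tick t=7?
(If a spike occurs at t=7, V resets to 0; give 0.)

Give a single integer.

Answer: 8

Derivation:
t=0: input=4 -> V=0 FIRE
t=1: input=1 -> V=8
t=2: input=2 -> V=0 FIRE
t=3: input=1 -> V=8
t=4: input=2 -> V=0 FIRE
t=5: input=1 -> V=8
t=6: input=2 -> V=0 FIRE
t=7: input=1 -> V=8
t=8: input=2 -> V=0 FIRE
t=9: input=2 -> V=0 FIRE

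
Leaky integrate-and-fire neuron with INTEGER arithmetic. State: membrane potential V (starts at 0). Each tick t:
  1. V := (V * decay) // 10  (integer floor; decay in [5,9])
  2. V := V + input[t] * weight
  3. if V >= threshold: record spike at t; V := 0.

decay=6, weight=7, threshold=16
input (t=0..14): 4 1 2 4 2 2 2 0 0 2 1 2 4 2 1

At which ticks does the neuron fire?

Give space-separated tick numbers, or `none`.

Answer: 0 2 3 5 9 11 12

Derivation:
t=0: input=4 -> V=0 FIRE
t=1: input=1 -> V=7
t=2: input=2 -> V=0 FIRE
t=3: input=4 -> V=0 FIRE
t=4: input=2 -> V=14
t=5: input=2 -> V=0 FIRE
t=6: input=2 -> V=14
t=7: input=0 -> V=8
t=8: input=0 -> V=4
t=9: input=2 -> V=0 FIRE
t=10: input=1 -> V=7
t=11: input=2 -> V=0 FIRE
t=12: input=4 -> V=0 FIRE
t=13: input=2 -> V=14
t=14: input=1 -> V=15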